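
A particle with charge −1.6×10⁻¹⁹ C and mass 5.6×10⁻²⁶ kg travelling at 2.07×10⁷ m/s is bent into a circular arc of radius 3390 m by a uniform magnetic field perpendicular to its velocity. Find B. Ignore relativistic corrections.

From |q|vB = mv²/r, B = mv/(|q|r).
B = (5.6×10⁻²⁶)(2.07×10⁷)/((1.6×10⁻¹⁹)(3390)) ≈ 2.14×10⁻³ T.

B ≈ 2.14×10⁻³ T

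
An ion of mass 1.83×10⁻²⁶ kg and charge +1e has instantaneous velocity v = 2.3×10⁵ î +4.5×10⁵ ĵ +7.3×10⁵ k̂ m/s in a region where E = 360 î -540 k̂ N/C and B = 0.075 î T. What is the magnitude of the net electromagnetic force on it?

v×B = (0, 5.48×10⁴, -3.38×10⁴) N/C.
E + v×B = (360, 5.48×10⁴, -3.43×10⁴) N/C.
F = q(E + v×B) = (1.602×10⁻¹⁹ C)·(360, 5.48×10⁴, -3.43×10⁴) = (5.77×10⁻¹⁷, 8.77×10⁻¹⁵, -5.49×10⁻¹⁵) N.
|F| = 1.03×10⁻¹⁴ N.

|F| ≈ 1.03×10⁻¹⁴ N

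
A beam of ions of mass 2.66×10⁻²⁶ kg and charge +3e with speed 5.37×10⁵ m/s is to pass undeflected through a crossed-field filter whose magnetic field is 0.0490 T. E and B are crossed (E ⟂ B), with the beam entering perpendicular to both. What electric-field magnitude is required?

For straight-line motion qE = qvB, so E = vB.
E = 5.37×10⁵ × 0.0490 = 2.63×10⁴ V/m.

E = 2.63×10⁴ V/m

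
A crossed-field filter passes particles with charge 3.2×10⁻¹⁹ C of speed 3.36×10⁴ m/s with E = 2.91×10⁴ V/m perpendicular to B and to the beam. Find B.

Balance of forces in the selector: qE = qvB ⇒ B = E/v.
B = 2.91×10⁴/3.36×10⁴ = 0.866 T.

B = 0.866 T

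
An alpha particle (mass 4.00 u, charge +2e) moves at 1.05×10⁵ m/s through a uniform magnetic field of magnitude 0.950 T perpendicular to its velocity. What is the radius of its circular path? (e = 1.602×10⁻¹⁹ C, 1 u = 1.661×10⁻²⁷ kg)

The magnetic force provides the centripetal force: |q|vB = mv²/r.
r = mv/(|q|B) = (6.644×10⁻²⁷)(1.05×10⁵)/((3.204×10⁻¹⁹)(0.950)) ≈ 2.29×10⁻³ m.

r ≈ 2.29×10⁻³ m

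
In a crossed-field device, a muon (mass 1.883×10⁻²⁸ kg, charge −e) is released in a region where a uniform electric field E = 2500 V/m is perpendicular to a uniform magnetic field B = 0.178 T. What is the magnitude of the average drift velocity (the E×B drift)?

In crossed fields the guiding centre drifts at v_d = |E×B|/B² = E/B, independent of charge and mass.
v_d = 2500/0.178 = 1.40×10⁴ m/s.

v_d ≈ 1.40×10⁴ m/s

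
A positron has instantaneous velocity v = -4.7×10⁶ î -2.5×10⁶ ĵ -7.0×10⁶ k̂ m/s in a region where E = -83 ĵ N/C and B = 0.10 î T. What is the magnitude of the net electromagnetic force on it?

v×B = (0, -7.00×10⁵, 2.50×10⁵) N/C.
E + v×B = (0, -7.00×10⁵, 2.50×10⁵) N/C.
F = q(E + v×B) = (1.602×10⁻¹⁹ C)·(0, -7.00×10⁵, 2.50×10⁵) = (0, -1.12×10⁻¹³, 4.00×10⁻¹⁴) N.
|F| = 1.19×10⁻¹³ N.

|F| ≈ 1.19×10⁻¹³ N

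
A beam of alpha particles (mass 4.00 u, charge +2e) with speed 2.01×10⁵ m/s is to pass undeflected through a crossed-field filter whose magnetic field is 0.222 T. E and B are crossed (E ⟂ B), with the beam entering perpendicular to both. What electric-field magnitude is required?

For straight-line motion qE = qvB, so E = vB.
E = 2.01×10⁵ × 0.222 = 4.46×10⁴ V/m.

E = 4.46×10⁴ V/m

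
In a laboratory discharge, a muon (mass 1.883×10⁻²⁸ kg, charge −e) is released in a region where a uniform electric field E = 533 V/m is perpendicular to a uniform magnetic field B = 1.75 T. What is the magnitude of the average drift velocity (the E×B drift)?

v_d ≈ 305 m/s

The steady drift has the magnetic force balancing the electric force, so v_d = E/B.
v_d = 533/1.75 = 305 m/s.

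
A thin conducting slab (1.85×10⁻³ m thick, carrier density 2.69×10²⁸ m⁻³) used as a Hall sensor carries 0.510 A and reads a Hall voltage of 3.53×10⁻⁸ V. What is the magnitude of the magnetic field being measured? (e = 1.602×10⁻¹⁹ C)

B ≈ 0.552 T

From V_H = IB/(n e t), B = V_H n e t / I.
B = (3.53×10⁻⁸)(2.69×10²⁸)(1.602×10⁻¹⁹)(1.85×10⁻³)/0.510 ≈ 0.552 T.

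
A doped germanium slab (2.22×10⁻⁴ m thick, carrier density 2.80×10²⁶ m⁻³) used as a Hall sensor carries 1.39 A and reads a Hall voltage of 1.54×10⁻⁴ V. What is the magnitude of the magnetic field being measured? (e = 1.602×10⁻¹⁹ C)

From V_H = IB/(n e t), B = V_H n e t / I.
B = (1.54×10⁻⁴)(2.80×10²⁶)(1.602×10⁻¹⁹)(2.22×10⁻⁴)/1.39 ≈ 1.10 T.

B ≈ 1.10 T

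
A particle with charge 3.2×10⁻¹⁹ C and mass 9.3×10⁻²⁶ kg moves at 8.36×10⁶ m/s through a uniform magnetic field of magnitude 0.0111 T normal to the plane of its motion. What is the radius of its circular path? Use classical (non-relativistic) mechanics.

The magnetic force provides the centripetal force: |q|vB = mv²/r.
r = mv/(|q|B) = (9.3×10⁻²⁶)(8.36×10⁶)/((3.2×10⁻¹⁹)(0.0111)) ≈ 219 m.

r ≈ 219 m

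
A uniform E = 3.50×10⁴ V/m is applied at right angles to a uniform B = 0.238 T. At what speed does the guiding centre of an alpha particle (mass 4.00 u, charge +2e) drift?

v_d ≈ 1.47×10⁵ m/s

In crossed fields the guiding centre drifts at v_d = |E×B|/B² = E/B, independent of charge and mass.
v_d = 3.50×10⁴/0.238 = 1.47×10⁵ m/s.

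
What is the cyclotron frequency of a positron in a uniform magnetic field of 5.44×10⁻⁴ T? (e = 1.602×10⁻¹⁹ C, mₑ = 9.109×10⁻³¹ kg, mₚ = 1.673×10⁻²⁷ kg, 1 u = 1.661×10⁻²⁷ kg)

f = |q|B/(2πm).
f = (1.602×10⁻¹⁹)(5.44×10⁻⁴)/(2π·9.109×10⁻³¹) ≈ 1.52×10⁷ Hz.

f ≈ 1.52×10⁷ Hz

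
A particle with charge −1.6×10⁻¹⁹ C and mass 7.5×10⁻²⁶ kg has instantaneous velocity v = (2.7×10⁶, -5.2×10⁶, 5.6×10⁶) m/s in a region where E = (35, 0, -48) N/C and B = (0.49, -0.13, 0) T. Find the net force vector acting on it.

v×B = (7.28×10⁵, 2.74×10⁶, 2.20×10⁶) N/C.
E + v×B = (7.28×10⁵, 2.74×10⁶, 2.20×10⁶) N/C.
F = q(E + v×B) = (−1.6×10⁻¹⁹ C)·(7.28×10⁵, 2.74×10⁶, 2.20×10⁶) = (-1.16×10⁻¹³, -4.39×10⁻¹³, -3.52×10⁻¹³) N.

F ≈ (-1.16×10⁻¹³, -4.39×10⁻¹³, -3.52×10⁻¹³) N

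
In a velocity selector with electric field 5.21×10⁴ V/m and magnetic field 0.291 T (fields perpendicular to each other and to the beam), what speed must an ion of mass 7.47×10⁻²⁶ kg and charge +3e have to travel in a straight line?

Straight-line motion ⇒ electric and magnetic forces cancel, so E = vB.
v = E/B = 5.21×10⁴/0.291 = 1.79×10⁵ m/s.

v = 1.79×10⁵ m/s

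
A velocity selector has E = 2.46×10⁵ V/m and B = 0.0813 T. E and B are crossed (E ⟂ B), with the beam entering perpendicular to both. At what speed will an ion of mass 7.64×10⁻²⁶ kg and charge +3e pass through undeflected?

v = 3.03×10⁶ m/s

For undeflected motion the electric and magnetic forces balance: qE = qvB.
v = E/B = 2.46×10⁵/0.0813 = 3.03×10⁶ m/s.
The result is independent of the particle's charge and mass.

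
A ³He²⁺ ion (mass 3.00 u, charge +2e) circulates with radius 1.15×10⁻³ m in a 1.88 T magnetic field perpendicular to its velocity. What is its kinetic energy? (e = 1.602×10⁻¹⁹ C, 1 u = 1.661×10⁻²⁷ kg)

KE ≈ 4.81×10⁻¹⁷ J

v = |q|Br/m, then KE = ½mv² = (qBr)²/(2m).
v = (3.204×10⁻¹⁹)(1.88)(1.15×10⁻³)/4.983×10⁻²⁷ ≈ 1.390×10⁵ m/s.
KE = ½(4.983×10⁻²⁷)(1.390×10⁵)² ≈ 4.81×10⁻¹⁷ J.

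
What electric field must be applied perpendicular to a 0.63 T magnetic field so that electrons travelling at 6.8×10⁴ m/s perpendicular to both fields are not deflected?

E = 4.3×10⁴ V/m

For straight-line motion qE = qvB, so E = vB.
E = 6.8×10⁴ × 0.63 = 4.3×10⁴ V/m.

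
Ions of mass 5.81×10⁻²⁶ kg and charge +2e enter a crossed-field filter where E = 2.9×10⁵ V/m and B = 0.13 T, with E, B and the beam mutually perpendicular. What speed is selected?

Zero net Lorentz force requires |qE| = |q v×B|, i.e. E = vB.
v = E/B = 2.9×10⁵/0.13 = 2.2×10⁶ m/s.

v = 2.2×10⁶ m/s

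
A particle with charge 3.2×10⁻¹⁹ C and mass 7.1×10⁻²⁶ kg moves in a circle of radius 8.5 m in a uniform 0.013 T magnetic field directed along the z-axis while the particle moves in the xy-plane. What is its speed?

From |q|vB = mv²/r, v = |q|Br/m.
v = (3.2×10⁻¹⁹)(0.013)(8.5)/7.1×10⁻²⁶ ≈ 5.0×10⁵ m/s.

v ≈ 5.0×10⁵ m/s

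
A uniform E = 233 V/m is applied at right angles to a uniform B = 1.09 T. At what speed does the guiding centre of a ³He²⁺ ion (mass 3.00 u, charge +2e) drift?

v_d ≈ 214 m/s

The steady drift has the magnetic force balancing the electric force, so v_d = E/B.
v_d = 233/1.09 = 214 m/s.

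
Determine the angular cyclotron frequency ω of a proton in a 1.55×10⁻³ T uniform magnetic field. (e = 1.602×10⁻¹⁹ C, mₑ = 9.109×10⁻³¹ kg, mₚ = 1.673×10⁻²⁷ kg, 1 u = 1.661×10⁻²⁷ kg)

ω ≈ 1.48×10⁵ rad/s

ω = |q|B/m.
ω = (1.602×10⁻¹⁹)(1.55×10⁻³)/1.673×10⁻²⁷ ≈ 1.48×10⁵ rad/s.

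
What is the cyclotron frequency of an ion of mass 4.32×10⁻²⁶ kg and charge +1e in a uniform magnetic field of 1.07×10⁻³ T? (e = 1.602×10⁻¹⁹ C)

f ≈ 632 Hz

f = |q|B/(2πm).
f = (1.602×10⁻¹⁹)(1.07×10⁻³)/(2π·4.32×10⁻²⁶) ≈ 632 Hz.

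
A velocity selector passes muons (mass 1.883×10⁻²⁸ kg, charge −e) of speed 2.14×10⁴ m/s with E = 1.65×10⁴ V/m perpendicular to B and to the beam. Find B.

Balance of forces in the selector: qE = qvB ⇒ B = E/v.
B = 1.65×10⁴/2.14×10⁴ = 0.771 T.

B = 0.771 T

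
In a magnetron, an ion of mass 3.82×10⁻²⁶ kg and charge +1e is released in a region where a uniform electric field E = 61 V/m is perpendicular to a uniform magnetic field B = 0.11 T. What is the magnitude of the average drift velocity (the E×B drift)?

v_d ≈ 550 m/s

The steady drift has the magnetic force balancing the electric force, so v_d = E/B.
v_d = 61/0.11 = 550 m/s.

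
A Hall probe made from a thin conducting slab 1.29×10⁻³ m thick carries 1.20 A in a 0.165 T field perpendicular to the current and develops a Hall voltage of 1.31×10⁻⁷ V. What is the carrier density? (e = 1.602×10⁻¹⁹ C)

From V_H = IB/(n e t), n = IB/(V_H e t).
n = (1.20)(0.165)/((1.31×10⁻⁷)(1.602×10⁻¹⁹)(1.29×10⁻³)) ≈ 7.31×10²⁷ m⁻³.

n ≈ 7.31×10²⁷ m⁻³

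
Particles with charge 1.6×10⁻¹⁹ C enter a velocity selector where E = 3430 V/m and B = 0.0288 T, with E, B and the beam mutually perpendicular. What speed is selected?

For undeflected motion the electric and magnetic forces balance: qE = qvB.
v = E/B = 3430/0.0288 = 1.19×10⁵ m/s.

v = 1.19×10⁵ m/s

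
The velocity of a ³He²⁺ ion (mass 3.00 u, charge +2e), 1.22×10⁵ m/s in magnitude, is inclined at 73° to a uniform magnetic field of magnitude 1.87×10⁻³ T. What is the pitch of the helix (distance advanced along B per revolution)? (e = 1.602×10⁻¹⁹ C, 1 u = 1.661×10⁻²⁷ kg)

v∥ = v cosθ = 1.22×10⁵·cos73° ≈ 3.567×10⁴ m/s.
T = 2πm/(|q|B) = 2π(4.983×10⁻²⁷)/((3.204×10⁻¹⁹)(1.87×10⁻³)) ≈ 5.226×10⁻⁵ s.
pitch = v∥ T = (3.567×10⁴)(5.226×10⁻⁵) ≈ 1.86 m.

p ≈ 1.86 m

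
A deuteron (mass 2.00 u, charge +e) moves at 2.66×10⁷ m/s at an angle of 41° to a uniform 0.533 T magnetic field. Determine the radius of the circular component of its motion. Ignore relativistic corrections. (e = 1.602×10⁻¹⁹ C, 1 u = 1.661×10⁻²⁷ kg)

r ≈ 0.679 m

v⊥ = v sinθ = 2.66×10⁷·sin41° ≈ 1.745×10⁷ m/s.
r = m v⊥/(|q|B) = (3.322×10⁻²⁷)(1.745×10⁷)/((1.602×10⁻¹⁹)(0.533)) ≈ 0.679 m.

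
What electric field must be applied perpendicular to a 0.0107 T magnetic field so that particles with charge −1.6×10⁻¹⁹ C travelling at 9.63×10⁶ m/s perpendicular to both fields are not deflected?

E = 1.03×10⁵ V/m

For straight-line motion qE = qvB, so E = vB.
E = 9.63×10⁶ × 0.0107 = 1.03×10⁵ V/m.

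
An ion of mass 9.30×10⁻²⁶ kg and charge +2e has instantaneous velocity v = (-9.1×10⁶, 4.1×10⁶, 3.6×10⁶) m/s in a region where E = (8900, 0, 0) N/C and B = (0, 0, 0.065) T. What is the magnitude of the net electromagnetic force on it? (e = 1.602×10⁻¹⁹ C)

v×B = (2.66×10⁵, 5.92×10⁵, 0) N/C.
E + v×B = (2.75×10⁵, 5.92×10⁵, 0) N/C.
F = q(E + v×B) = (3.204×10⁻¹⁹ C)·(2.75×10⁵, 5.92×10⁵, 0) = (8.82×10⁻¹⁴, 1.90×10⁻¹³, 0) N.
|F| = 2.09×10⁻¹³ N.

|F| ≈ 2.09×10⁻¹³ N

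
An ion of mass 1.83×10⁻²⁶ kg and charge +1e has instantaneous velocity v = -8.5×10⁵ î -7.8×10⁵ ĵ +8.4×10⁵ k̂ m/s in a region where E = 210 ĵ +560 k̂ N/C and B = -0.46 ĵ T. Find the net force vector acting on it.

v×B = (3.86×10⁵, 0, 3.91×10⁵) N/C.
E + v×B = (3.86×10⁵, 210, 3.92×10⁵) N/C.
F = q(E + v×B) = (1.602×10⁻¹⁹ C)·(3.86×10⁵, 210, 3.92×10⁵) = (6.19×10⁻¹⁴, 3.36×10⁻¹⁷, 6.27×10⁻¹⁴) N.

F ≈ (6.19×10⁻¹⁴, 3.36×10⁻¹⁷, 6.27×10⁻¹⁴) N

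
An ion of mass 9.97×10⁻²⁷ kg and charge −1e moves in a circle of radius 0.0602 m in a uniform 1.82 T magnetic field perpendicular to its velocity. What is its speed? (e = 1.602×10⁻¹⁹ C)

v ≈ 1.76×10⁶ m/s

From |q|vB = mv²/r, v = |q|Br/m.
v = (1.602×10⁻¹⁹)(1.82)(0.0602)/9.97×10⁻²⁷ ≈ 1.76×10⁶ m/s.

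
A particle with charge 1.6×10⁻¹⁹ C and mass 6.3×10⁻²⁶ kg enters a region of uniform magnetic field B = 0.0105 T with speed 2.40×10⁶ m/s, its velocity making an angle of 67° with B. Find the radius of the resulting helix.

v⊥ = v sinθ = 2.40×10⁶·sin67° ≈ 2.209×10⁶ m/s.
r = m v⊥/(|q|B) = (6.3×10⁻²⁶)(2.209×10⁶)/((1.6×10⁻¹⁹)(0.0105)) ≈ 82.8 m.

r ≈ 82.8 m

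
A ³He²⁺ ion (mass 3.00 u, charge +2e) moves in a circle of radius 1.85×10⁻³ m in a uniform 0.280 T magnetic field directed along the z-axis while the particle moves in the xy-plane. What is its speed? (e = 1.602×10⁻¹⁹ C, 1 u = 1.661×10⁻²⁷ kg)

From |q|vB = mv²/r, v = |q|Br/m.
v = (3.204×10⁻¹⁹)(0.280)(1.85×10⁻³)/4.983×10⁻²⁷ ≈ 3.33×10⁴ m/s.

v ≈ 3.33×10⁴ m/s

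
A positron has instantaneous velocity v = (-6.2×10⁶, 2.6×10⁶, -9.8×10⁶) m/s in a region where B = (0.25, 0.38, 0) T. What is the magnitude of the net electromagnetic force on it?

|F| ≈ 8.61×10⁻¹³ N

v×B = (3.72×10⁶, -2.45×10⁶, -3.01×10⁶) N/C.
F = q v×B = (1.602×10⁻¹⁹ C)·(3.72×10⁶, -2.45×10⁶, -3.01×10⁶) = (5.97×10⁻¹³, -3.92×10⁻¹³, -4.82×10⁻¹³) N.
|F| = 8.61×10⁻¹³ N.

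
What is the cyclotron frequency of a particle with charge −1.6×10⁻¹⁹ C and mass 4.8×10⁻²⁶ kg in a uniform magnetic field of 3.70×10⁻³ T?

f ≈ 1960 Hz

f = |q|B/(2πm).
f = (1.6×10⁻¹⁹)(3.70×10⁻³)/(2π·4.8×10⁻²⁶) ≈ 1960 Hz.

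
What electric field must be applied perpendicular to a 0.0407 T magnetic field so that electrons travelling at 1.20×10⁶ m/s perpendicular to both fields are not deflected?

For straight-line motion qE = qvB, so E = vB.
E = 1.20×10⁶ × 0.0407 = 4.88×10⁴ V/m.

E = 4.88×10⁴ V/m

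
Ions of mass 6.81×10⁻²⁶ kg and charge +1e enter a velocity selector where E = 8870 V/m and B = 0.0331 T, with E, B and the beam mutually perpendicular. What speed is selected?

v = 2.68×10⁵ m/s

Zero net Lorentz force requires |qE| = |q v×B|, i.e. E = vB.
v = E/B = 8870/0.0331 = 2.68×10⁵ m/s.
The result is independent of the particle's charge and mass.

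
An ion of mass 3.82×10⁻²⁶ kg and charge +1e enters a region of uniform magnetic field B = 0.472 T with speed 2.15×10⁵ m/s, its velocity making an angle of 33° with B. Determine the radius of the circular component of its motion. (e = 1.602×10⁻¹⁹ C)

r ≈ 0.0592 m

v⊥ = v sinθ = 2.15×10⁵·sin33° ≈ 1.171×10⁵ m/s.
r = m v⊥/(|q|B) = (3.82×10⁻²⁶)(1.171×10⁵)/((1.602×10⁻¹⁹)(0.472)) ≈ 0.0592 m.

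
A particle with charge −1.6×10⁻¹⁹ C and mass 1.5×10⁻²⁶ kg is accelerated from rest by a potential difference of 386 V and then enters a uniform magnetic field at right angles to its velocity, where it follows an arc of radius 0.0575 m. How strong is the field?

B ≈ 0.148 T

v = √(2|q|V/m) = √(2·1.6×10⁻¹⁹·386/1.5×10⁻²⁶) ≈ 9.075×10⁴ m/s.
B = mv/(|q|r) = (1.5×10⁻²⁶)(9.075×10⁴)/((1.6×10⁻¹⁹)(0.0575)) ≈ 0.148 T.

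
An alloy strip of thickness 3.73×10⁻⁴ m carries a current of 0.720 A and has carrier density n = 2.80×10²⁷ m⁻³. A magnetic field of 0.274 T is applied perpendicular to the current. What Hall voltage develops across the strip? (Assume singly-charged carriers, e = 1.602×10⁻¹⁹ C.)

V_H ≈ 1.18×10⁻⁶ V

V_H = IB/(n e t).
V_H = (0.720)(0.274)/((2.80×10²⁷)(1.602×10⁻¹⁹)(3.73×10⁻⁴)) ≈ 1.18×10⁻⁶ V.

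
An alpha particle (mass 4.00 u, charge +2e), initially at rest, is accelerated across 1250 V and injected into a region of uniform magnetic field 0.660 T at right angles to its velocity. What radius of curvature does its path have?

Acceleration: |q|V = ½mv² ⇒ v = √(2|q|V/m) = √(2·3.204×10⁻¹⁹·1250/6.644×10⁻²⁷) ≈ 3.472×10⁵ m/s.
In the field: r = mv/(|q|B) = (6.644×10⁻²⁷)(3.472×10⁵)/((3.204×10⁻¹⁹)(0.660)) ≈ 0.0109 m.

r ≈ 0.0109 m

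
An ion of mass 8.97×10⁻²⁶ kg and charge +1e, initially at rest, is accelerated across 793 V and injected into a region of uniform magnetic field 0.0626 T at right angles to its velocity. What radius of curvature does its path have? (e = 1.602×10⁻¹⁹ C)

Acceleration: |q|V = ½mv² ⇒ v = √(2|q|V/m) = √(2·1.602×10⁻¹⁹·793/8.97×10⁻²⁶) ≈ 5.322×10⁴ m/s.
In the field: r = mv/(|q|B) = (8.97×10⁻²⁶)(5.322×10⁴)/((1.602×10⁻¹⁹)(0.0626)) ≈ 0.476 m.

r ≈ 0.476 m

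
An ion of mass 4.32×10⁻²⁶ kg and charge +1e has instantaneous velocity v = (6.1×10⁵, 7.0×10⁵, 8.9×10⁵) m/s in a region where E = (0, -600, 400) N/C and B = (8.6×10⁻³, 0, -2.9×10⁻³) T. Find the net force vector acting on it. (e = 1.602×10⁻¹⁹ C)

F ≈ (-3.25×10⁻¹⁶, 1.41×10⁻¹⁵, -9.00×10⁻¹⁶) N

v×B = (-2030, 9420, -6020) N/C.
E + v×B = (-2030, 8820, -5620) N/C.
F = q(E + v×B) = (1.602×10⁻¹⁹ C)·(-2030, 8820, -5620) = (-3.25×10⁻¹⁶, 1.41×10⁻¹⁵, -9.00×10⁻¹⁶) N.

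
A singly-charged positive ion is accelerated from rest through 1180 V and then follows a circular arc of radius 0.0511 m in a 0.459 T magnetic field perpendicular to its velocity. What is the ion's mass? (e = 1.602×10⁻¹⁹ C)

m ≈ 3.73×10⁻²⁶ kg

Combine |q|V = ½mv² and r = mv/(|q|B): eliminate v to get m = qB²r²/(2V).
m = (1.602×10⁻¹⁹)(0.459)²(0.0511)²/(2·1180) ≈ 3.73×10⁻²⁶ kg.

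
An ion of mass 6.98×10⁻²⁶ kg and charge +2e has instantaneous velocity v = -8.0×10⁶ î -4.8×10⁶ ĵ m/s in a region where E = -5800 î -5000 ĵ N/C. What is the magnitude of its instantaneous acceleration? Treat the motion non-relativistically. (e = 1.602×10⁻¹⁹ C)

Only an electric field acts, so F = qE = (3.204×10⁻¹⁹ C)·(-5800, -5000, 0) = (-1.86×10⁻¹⁵, -1.60×10⁻¹⁵, 0) N.
|a| = |F|/m = 2.454×10⁻¹⁵/6.98×10⁻²⁶ ≈ 3.52×10¹⁰ m/s².

|a| ≈ 3.52×10¹⁰ m/s²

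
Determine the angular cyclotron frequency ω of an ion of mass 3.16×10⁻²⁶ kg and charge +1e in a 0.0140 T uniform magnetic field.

ω = |q|B/m.
ω = (1.602×10⁻¹⁹)(0.0140)/3.16×10⁻²⁶ ≈ 7.10×10⁴ rad/s.

ω ≈ 7.10×10⁴ rad/s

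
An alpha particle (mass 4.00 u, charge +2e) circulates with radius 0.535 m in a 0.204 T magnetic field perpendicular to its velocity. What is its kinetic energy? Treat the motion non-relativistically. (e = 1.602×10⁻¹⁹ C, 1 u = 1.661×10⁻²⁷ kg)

v = |q|Br/m, then KE = ½mv² = (qBr)²/(2m).
v = (3.204×10⁻¹⁹)(0.204)(0.535)/6.644×10⁻²⁷ ≈ 5.263×10⁶ m/s.
KE = ½(6.644×10⁻²⁷)(5.263×10⁶)² ≈ 9.20×10⁻¹⁴ J = 5.74×10⁵ eV.

KE ≈ 5.74×10⁵ eV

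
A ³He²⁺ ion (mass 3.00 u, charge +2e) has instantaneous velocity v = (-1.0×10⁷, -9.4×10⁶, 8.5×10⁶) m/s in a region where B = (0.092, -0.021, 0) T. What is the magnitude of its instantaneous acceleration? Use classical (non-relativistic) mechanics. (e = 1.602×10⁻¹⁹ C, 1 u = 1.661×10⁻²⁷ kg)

v×B = (1.78×10⁵, 7.82×10⁵, 1.07×10⁶) N/C.
F = q v×B = (3.204×10⁻¹⁹ C)·(1.78×10⁵, 7.82×10⁵, 1.07×10⁶) = (5.72×10⁻¹⁴, 2.51×10⁻¹³, 3.44×10⁻¹³) N.
|a| = |F|/m = 4.297×10⁻¹³/4.983×10⁻²⁷ ≈ 8.62×10¹³ m/s².

|a| ≈ 8.62×10¹³ m/s²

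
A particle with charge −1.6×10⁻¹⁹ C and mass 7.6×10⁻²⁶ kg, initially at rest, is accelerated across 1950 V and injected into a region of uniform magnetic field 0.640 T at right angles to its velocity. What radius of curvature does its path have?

r ≈ 0.0673 m

Acceleration: |q|V = ½mv² ⇒ v = √(2|q|V/m) = √(2·1.6×10⁻¹⁹·1950/7.6×10⁻²⁶) ≈ 9.061×10⁴ m/s.
In the field: r = mv/(|q|B) = (7.6×10⁻²⁶)(9.061×10⁴)/((1.6×10⁻¹⁹)(0.640)) ≈ 0.0673 m.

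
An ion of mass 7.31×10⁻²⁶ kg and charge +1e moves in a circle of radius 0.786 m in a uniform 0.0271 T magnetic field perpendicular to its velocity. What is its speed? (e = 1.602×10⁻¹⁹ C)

From |q|vB = mv²/r, v = |q|Br/m.
v = (1.602×10⁻¹⁹)(0.0271)(0.786)/7.31×10⁻²⁶ ≈ 4.67×10⁴ m/s.

v ≈ 4.67×10⁴ m/s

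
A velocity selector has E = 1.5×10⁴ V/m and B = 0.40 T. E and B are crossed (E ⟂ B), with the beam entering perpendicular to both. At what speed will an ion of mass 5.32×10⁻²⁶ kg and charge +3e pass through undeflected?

For undeflected motion the electric and magnetic forces balance: qE = qvB.
v = E/B = 1.5×10⁴/0.40 = 3.8×10⁴ m/s.

v = 3.8×10⁴ m/s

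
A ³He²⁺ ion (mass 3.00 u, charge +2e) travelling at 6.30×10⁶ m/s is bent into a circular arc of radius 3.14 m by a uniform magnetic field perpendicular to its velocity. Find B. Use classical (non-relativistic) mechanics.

B ≈ 0.0312 T

From |q|vB = mv²/r, B = mv/(|q|r).
B = (4.983×10⁻²⁷)(6.30×10⁶)/((3.204×10⁻¹⁹)(3.14)) ≈ 0.0312 T.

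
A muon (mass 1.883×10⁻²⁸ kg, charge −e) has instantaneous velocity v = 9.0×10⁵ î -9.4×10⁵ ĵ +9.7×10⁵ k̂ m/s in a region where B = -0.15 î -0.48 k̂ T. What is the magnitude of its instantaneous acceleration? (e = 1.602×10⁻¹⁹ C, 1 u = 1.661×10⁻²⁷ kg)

|a| ≈ 4.70×10¹⁴ m/s²

v×B = (4.51×10⁵, 2.86×10⁵, -1.41×10⁵) N/C.
F = q v×B = (−1.602×10⁻¹⁹ C)·(4.51×10⁵, 2.86×10⁵, -1.41×10⁵) = (-7.23×10⁻¹⁴, -4.59×10⁻¹⁴, 2.26×10⁻¹⁴) N.
|a| = |F|/m = 8.855×10⁻¹⁴/1.883×10⁻²⁸ ≈ 4.70×10¹⁴ m/s².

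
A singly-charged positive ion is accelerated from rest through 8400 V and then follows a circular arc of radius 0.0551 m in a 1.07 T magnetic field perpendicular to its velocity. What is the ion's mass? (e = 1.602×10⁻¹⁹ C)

m ≈ 3.31×10⁻²⁶ kg

Combine |q|V = ½mv² and r = mv/(|q|B): eliminate v to get m = qB²r²/(2V).
m = (1.602×10⁻¹⁹)(1.07)²(0.0551)²/(2·8400) ≈ 3.31×10⁻²⁶ kg.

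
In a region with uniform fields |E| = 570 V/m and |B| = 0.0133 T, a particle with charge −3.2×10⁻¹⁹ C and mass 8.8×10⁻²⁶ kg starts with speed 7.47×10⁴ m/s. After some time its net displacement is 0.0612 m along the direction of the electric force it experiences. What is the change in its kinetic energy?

The magnetic force is always ⟂ v and does no work; only the electric force changes KE.
ΔKE = F_E · d = |q|E d = (3.2×10⁻¹⁹)(570)(0.0612) ≈ 1.12×10⁻¹⁷ J.

ΔKE ≈ 1.12×10⁻¹⁷ J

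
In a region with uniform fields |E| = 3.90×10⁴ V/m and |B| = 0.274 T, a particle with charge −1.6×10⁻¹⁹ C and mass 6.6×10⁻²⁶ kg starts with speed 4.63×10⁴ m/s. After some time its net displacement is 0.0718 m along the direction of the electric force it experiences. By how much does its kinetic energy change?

ΔKE ≈ 4.48×10⁻¹⁶ J

The magnetic force is always ⟂ v and does no work; only the electric force changes KE.
ΔKE = F_E · d = |q|E d = (1.6×10⁻¹⁹)(3.90×10⁴)(0.0718) ≈ 4.48×10⁻¹⁶ J.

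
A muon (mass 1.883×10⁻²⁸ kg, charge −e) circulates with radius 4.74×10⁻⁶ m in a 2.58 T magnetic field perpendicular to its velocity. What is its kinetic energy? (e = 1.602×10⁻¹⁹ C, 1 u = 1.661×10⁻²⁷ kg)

v = |q|Br/m, then KE = ½mv² = (qBr)²/(2m).
v = (1.602×10⁻¹⁹)(2.58)(4.74×10⁻⁶)/1.883×10⁻²⁸ ≈ 1.040×10⁴ m/s.
KE = ½(1.883×10⁻²⁸)(1.040×10⁴)² ≈ 1.02×10⁻²⁰ J.

KE ≈ 1.02×10⁻²⁰ J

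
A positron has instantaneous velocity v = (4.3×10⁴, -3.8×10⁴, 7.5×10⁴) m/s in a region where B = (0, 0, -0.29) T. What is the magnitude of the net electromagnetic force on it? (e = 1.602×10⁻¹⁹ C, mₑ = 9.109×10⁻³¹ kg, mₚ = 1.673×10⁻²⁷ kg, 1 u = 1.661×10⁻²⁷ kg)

|F| ≈ 2.67×10⁻¹⁵ N

v×B = (1.10×10⁴, 1.25×10⁴, 0) N/C.
F = q v×B = (1.602×10⁻¹⁹ C)·(1.10×10⁴, 1.25×10⁴, 0) = (1.77×10⁻¹⁵, 2.00×10⁻¹⁵, 0) N.
|F| = 2.67×10⁻¹⁵ N.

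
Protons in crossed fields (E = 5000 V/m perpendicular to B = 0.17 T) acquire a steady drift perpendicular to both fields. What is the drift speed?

The steady drift has the magnetic force balancing the electric force, so v_d = E/B.
v_d = 5000/0.17 = 2.9×10⁴ m/s.

v_d ≈ 2.9×10⁴ m/s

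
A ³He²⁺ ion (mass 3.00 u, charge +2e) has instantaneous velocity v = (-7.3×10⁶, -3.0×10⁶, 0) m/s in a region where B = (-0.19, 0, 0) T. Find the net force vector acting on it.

F ≈ (0, 0, -1.83×10⁻¹³) N

v×B = (0, 0, -5.70×10⁵) N/C.
F = q v×B = (3.204×10⁻¹⁹ C)·(0, 0, -5.70×10⁵) = (0, 0, -1.83×10⁻¹³) N.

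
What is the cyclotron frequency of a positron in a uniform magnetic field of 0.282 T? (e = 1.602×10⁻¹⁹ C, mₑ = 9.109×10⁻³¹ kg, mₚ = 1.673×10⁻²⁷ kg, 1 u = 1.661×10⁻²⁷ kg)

f = |q|B/(2πm).
f = (1.602×10⁻¹⁹)(0.282)/(2π·9.109×10⁻³¹) ≈ 7.89×10⁹ Hz.

f ≈ 7.89×10⁹ Hz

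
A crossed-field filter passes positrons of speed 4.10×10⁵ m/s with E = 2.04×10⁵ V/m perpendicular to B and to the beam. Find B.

B = 0.498 T

Balance of forces in the selector: qE = qvB ⇒ B = E/v.
B = 2.04×10⁵/4.10×10⁵ = 0.498 T.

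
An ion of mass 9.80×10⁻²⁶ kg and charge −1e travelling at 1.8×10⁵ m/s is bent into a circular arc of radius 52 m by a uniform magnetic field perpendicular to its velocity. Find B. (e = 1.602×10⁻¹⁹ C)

B ≈ 2.1×10⁻³ T

From |q|vB = mv²/r, B = mv/(|q|r).
B = (9.80×10⁻²⁶)(1.8×10⁵)/((1.602×10⁻¹⁹)(52)) ≈ 2.1×10⁻³ T.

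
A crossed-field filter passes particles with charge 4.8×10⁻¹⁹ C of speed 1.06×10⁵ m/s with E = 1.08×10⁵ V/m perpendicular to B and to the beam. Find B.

Balance of forces in the selector: qE = qvB ⇒ B = E/v.
B = 1.08×10⁵/1.06×10⁵ = 1.02 T.

B = 1.02 T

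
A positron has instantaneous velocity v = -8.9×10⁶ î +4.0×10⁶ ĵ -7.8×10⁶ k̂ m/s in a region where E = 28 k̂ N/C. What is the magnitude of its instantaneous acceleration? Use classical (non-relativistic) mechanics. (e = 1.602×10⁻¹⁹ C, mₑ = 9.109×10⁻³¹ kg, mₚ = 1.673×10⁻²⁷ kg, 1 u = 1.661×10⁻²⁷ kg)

|a| ≈ 4.92×10¹² m/s²

Only an electric field acts, so F = qE = (1.602×10⁻¹⁹ C)·(0, 0, 28.0) = (0, 0, 4.49×10⁻¹⁸) N.
|a| = |F|/m = 4.486×10⁻¹⁸/9.109×10⁻³¹ ≈ 4.92×10¹² m/s².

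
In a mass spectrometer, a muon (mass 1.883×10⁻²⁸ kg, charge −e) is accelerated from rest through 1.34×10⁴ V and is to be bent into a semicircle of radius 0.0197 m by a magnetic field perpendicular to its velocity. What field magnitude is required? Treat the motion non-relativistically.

v = √(2|q|V/m) = √(2·1.602×10⁻¹⁹·1.34×10⁴/1.883×10⁻²⁸) ≈ 4.775×10⁶ m/s.
B = mv/(|q|r) = (1.883×10⁻²⁸)(4.775×10⁶)/((1.602×10⁻¹⁹)(0.0197)) ≈ 0.285 T.

B ≈ 0.285 T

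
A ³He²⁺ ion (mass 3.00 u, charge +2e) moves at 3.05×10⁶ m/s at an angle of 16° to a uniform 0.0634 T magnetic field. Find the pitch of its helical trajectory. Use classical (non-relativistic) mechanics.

v∥ = v cosθ = 3.05×10⁶·cos16° ≈ 2.932×10⁶ m/s.
T = 2πm/(|q|B) = 2π(4.983×10⁻²⁷)/((3.204×10⁻¹⁹)(0.0634)) ≈ 1.541×10⁻⁶ s.
pitch = v∥ T = (2.932×10⁶)(1.541×10⁻⁶) ≈ 4.52 m.

p ≈ 4.52 m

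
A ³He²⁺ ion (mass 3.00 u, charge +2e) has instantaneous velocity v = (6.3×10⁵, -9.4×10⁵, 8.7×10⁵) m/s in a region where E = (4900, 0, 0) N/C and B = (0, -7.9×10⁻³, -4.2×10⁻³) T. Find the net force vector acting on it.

v×B = (1.08×10⁴, 2650, -4980) N/C.
E + v×B = (1.57×10⁴, 2650, -4980) N/C.
F = q(E + v×B) = (3.204×10⁻¹⁹ C)·(1.57×10⁴, 2650, -4980) = (5.04×10⁻¹⁵, 8.48×10⁻¹⁶, -1.59×10⁻¹⁵) N.

F ≈ (5.04×10⁻¹⁵, 8.48×10⁻¹⁶, -1.59×10⁻¹⁵) N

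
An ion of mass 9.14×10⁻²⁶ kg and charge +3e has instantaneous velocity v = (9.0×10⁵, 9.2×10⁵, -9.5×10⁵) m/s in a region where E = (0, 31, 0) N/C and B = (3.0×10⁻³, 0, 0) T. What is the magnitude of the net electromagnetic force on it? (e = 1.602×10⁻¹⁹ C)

v×B = (0, -2850, -2760) N/C.
E + v×B = (0, -2820, -2760) N/C.
F = q(E + v×B) = (4.806×10⁻¹⁹ C)·(0, -2820, -2760) = (0, -1.35×10⁻¹⁵, -1.33×10⁻¹⁵) N.
|F| = 1.90×10⁻¹⁵ N.

|F| ≈ 1.90×10⁻¹⁵ N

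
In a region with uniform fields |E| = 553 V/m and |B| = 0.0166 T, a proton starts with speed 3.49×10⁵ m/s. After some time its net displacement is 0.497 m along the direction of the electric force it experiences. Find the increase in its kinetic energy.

The magnetic force is always ⟂ v and does no work; only the electric force changes KE.
ΔKE = F_E · d = |q|E d = (1.602×10⁻¹⁹)(553)(0.497) ≈ 4.40×10⁻¹⁷ J.

ΔKE ≈ 4.40×10⁻¹⁷ J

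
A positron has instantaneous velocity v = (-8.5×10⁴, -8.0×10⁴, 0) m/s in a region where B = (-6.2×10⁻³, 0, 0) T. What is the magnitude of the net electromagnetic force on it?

|F| ≈ 7.95×10⁻¹⁷ N

v×B = (0, 0, -496) N/C.
F = q v×B = (1.602×10⁻¹⁹ C)·(0, 0, -496) = (0, 0, -7.95×10⁻¹⁷) N.
|F| = 7.95×10⁻¹⁷ N.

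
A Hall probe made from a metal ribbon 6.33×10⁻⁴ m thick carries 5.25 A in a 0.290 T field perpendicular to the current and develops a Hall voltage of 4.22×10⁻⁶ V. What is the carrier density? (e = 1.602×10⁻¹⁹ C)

n ≈ 3.56×10²⁷ m⁻³

From V_H = IB/(n e t), n = IB/(V_H e t).
n = (5.25)(0.290)/((4.22×10⁻⁶)(1.602×10⁻¹⁹)(6.33×10⁻⁴)) ≈ 3.56×10²⁷ m⁻³.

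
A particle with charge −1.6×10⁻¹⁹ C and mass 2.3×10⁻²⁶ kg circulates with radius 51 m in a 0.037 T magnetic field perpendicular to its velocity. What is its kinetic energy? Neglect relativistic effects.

v = |q|Br/m, then KE = ½mv² = (qBr)²/(2m).
v = (1.6×10⁻¹⁹)(0.037)(51)/2.3×10⁻²⁶ ≈ 1.313×10⁷ m/s.
KE = ½(2.3×10⁻²⁶)(1.313×10⁷)² ≈ 2.0×10⁻¹² J = 1.2×10⁷ eV.

KE ≈ 1.2×10⁷ eV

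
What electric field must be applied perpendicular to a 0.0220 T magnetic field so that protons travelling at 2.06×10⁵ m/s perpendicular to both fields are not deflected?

For straight-line motion qE = qvB, so E = vB.
E = 2.06×10⁵ × 0.0220 = 4530 V/m.

E = 4530 V/m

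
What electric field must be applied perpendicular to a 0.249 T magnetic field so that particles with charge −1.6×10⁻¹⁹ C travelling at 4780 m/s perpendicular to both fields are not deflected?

E = 1190 V/m

For straight-line motion qE = qvB, so E = vB.
E = 4780 × 0.249 = 1190 V/m.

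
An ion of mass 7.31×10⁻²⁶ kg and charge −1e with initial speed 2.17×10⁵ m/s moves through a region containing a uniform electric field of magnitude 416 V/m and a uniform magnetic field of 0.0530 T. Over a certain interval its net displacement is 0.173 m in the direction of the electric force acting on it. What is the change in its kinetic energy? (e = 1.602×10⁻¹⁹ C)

The magnetic force is always ⟂ v and does no work; only the electric force changes KE.
ΔKE = F_E · d = |q|E d = (1.602×10⁻¹⁹)(416)(0.173) ≈ 1.15×10⁻¹⁷ J.

ΔKE ≈ 1.15×10⁻¹⁷ J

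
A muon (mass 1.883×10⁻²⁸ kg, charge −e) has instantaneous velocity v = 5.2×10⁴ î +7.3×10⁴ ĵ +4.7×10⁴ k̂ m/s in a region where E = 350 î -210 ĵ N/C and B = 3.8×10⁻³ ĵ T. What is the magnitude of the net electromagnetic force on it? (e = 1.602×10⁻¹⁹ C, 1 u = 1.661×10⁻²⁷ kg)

v×B = (-179, 0, 198) N/C.
E + v×B = (171, -210, 198) N/C.
F = q(E + v×B) = (−1.602×10⁻¹⁹ C)·(171, -210, 198) = (-2.75×10⁻¹⁷, 3.36×10⁻¹⁷, -3.17×10⁻¹⁷) N.
|F| = 5.37×10⁻¹⁷ N.

|F| ≈ 5.37×10⁻¹⁷ N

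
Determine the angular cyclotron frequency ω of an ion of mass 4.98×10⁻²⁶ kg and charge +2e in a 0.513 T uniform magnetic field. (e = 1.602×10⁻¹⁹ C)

ω ≈ 3.30×10⁶ rad/s

ω = |q|B/m.
ω = (3.204×10⁻¹⁹)(0.513)/4.98×10⁻²⁶ ≈ 3.30×10⁶ rad/s.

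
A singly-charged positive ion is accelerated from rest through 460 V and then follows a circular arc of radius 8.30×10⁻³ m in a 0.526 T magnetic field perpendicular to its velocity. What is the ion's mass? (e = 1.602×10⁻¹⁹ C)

Combine |q|V = ½mv² and r = mv/(|q|B): eliminate v to get m = qB²r²/(2V).
m = (1.602×10⁻¹⁹)(0.526)²(8.30×10⁻³)²/(2·460) ≈ 3.32×10⁻²⁷ kg.

m ≈ 3.32×10⁻²⁷ kg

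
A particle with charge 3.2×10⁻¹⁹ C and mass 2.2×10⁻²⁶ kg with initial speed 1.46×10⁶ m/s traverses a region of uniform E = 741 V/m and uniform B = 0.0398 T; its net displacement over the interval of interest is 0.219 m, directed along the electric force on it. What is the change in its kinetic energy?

The magnetic force is always ⟂ v and does no work; only the electric force changes KE.
ΔKE = F_E · d = |q|E d = (3.2×10⁻¹⁹)(741)(0.219) ≈ 5.19×10⁻¹⁷ J.

ΔKE ≈ 5.19×10⁻¹⁷ J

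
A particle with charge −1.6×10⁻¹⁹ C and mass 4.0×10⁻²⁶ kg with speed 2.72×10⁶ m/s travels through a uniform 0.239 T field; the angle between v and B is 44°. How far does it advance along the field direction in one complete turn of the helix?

p ≈ 12.9 m

v∥ = v cosθ = 2.72×10⁶·cos44° ≈ 1.957×10⁶ m/s.
T = 2πm/(|q|B) = 2π(4.0×10⁻²⁶)/((1.6×10⁻¹⁹)(0.239)) ≈ 6.572×10⁻⁶ s.
pitch = v∥ T = (1.957×10⁶)(6.572×10⁻⁶) ≈ 12.9 m.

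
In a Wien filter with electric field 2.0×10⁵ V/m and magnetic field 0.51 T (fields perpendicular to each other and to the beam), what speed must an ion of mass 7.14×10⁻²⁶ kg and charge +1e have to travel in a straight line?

v = 3.9×10⁵ m/s

For undeflected motion the electric and magnetic forces balance: qE = qvB.
v = E/B = 2.0×10⁵/0.51 = 3.9×10⁵ m/s.
The result is independent of the particle's charge and mass.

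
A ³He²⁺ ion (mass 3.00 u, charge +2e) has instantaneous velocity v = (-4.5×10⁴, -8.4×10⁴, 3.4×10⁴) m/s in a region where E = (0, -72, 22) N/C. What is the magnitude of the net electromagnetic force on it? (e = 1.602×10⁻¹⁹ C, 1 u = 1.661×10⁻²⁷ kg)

|F| ≈ 2.41×10⁻¹⁷ N

Only an electric field acts, so F = qE = (3.204×10⁻¹⁹ C)·(0, -72.0, 22.0) = (0, -2.31×10⁻¹⁷, 7.05×10⁻¹⁸) N.
|F| = 2.41×10⁻¹⁷ N.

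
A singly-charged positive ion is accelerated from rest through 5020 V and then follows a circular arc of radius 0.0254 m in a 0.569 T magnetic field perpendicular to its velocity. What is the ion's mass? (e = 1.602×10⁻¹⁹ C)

Combine |q|V = ½mv² and r = mv/(|q|B): eliminate v to get m = qB²r²/(2V).
m = (1.602×10⁻¹⁹)(0.569)²(0.0254)²/(2·5020) ≈ 3.33×10⁻²⁷ kg.

m ≈ 3.33×10⁻²⁷ kg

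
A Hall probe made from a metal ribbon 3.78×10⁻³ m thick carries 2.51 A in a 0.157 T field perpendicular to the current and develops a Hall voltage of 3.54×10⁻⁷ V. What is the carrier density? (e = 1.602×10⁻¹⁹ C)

n ≈ 1.84×10²⁷ m⁻³

From V_H = IB/(n e t), n = IB/(V_H e t).
n = (2.51)(0.157)/((3.54×10⁻⁷)(1.602×10⁻¹⁹)(3.78×10⁻³)) ≈ 1.84×10²⁷ m⁻³.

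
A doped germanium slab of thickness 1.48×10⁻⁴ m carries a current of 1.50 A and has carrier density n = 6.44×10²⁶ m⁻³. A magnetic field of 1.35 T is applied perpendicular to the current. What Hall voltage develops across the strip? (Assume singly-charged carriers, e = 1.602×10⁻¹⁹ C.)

V_H ≈ 1.33×10⁻⁴ V

V_H = IB/(n e t).
V_H = (1.50)(1.35)/((6.44×10²⁶)(1.602×10⁻¹⁹)(1.48×10⁻⁴)) ≈ 1.33×10⁻⁴ V.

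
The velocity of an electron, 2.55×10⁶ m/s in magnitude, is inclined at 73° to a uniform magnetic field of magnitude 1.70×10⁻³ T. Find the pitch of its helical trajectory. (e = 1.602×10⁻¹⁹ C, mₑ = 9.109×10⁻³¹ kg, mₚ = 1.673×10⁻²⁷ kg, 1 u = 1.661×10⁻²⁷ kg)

p ≈ 0.0157 m

v∥ = v cosθ = 2.55×10⁶·cos73° ≈ 7.455×10⁵ m/s.
T = 2πm/(|q|B) = 2π(9.109×10⁻³¹)/((1.602×10⁻¹⁹)(1.70×10⁻³)) ≈ 2.102×10⁻⁸ s.
pitch = v∥ T = (7.455×10⁵)(2.102×10⁻⁸) ≈ 0.0157 m.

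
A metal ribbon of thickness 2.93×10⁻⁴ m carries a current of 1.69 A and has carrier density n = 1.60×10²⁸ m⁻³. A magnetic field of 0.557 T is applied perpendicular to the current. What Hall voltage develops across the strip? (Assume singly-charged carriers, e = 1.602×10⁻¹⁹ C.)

V_H = IB/(n e t).
V_H = (1.69)(0.557)/((1.60×10²⁸)(1.602×10⁻¹⁹)(2.93×10⁻⁴)) ≈ 1.25×10⁻⁶ V.

V_H ≈ 1.25×10⁻⁶ V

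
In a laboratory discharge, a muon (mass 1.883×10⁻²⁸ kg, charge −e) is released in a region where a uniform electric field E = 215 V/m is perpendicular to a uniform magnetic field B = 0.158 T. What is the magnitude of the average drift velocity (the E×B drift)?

v_d ≈ 1360 m/s

The steady drift has the magnetic force balancing the electric force, so v_d = E/B.
v_d = 215/0.158 = 1360 m/s.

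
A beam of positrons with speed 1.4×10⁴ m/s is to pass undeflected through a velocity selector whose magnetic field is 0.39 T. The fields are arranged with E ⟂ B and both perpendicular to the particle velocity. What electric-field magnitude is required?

E = 5500 V/m

For straight-line motion qE = qvB, so E = vB.
E = 1.4×10⁴ × 0.39 = 5500 V/m.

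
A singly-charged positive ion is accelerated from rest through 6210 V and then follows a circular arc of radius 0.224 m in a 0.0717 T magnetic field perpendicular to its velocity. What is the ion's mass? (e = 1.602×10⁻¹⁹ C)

m ≈ 3.33×10⁻²⁷ kg

Combine |q|V = ½mv² and r = mv/(|q|B): eliminate v to get m = qB²r²/(2V).
m = (1.602×10⁻¹⁹)(0.0717)²(0.224)²/(2·6210) ≈ 3.33×10⁻²⁷ kg.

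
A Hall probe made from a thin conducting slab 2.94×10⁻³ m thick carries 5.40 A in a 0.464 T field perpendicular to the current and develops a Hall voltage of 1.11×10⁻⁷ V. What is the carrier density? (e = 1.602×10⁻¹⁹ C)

n ≈ 4.79×10²⁸ m⁻³

From V_H = IB/(n e t), n = IB/(V_H e t).
n = (5.40)(0.464)/((1.11×10⁻⁷)(1.602×10⁻¹⁹)(2.94×10⁻³)) ≈ 4.79×10²⁸ m⁻³.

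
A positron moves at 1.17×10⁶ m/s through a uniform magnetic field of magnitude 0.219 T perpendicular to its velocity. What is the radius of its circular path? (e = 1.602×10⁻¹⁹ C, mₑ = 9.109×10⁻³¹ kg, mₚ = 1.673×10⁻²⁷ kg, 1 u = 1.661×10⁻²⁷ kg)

The magnetic force provides the centripetal force: |q|vB = mv²/r.
r = mv/(|q|B) = (9.109×10⁻³¹)(1.17×10⁶)/((1.602×10⁻¹⁹)(0.219)) ≈ 3.04×10⁻⁵ m.

r ≈ 3.04×10⁻⁵ m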